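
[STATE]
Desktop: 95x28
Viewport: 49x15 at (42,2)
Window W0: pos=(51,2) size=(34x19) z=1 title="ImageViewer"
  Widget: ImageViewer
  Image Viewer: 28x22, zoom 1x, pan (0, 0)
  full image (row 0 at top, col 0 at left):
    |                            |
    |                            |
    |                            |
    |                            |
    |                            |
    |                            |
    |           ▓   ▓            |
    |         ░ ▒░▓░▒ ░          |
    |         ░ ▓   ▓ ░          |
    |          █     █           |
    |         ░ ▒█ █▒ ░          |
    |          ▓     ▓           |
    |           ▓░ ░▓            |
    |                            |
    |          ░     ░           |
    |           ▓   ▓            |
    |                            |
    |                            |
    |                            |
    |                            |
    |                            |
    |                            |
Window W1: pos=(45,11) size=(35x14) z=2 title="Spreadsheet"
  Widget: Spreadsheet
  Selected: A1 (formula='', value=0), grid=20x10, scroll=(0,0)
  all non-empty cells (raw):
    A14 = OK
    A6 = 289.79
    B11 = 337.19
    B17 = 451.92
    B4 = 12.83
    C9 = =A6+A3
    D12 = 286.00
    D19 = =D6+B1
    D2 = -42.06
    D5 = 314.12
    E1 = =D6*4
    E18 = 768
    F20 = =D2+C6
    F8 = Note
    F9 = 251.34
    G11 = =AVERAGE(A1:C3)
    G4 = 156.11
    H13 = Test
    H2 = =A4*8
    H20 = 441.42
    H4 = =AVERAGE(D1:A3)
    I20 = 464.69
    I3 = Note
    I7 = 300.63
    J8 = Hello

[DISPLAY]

         ┏━━━━━━━━━━━━━━━━━━━━━━━━━━━━━━━━┓      
         ┃ ImageViewer                    ┃      
         ┠────────────────────────────────┨      
         ┃                                ┃      
         ┃                                ┃      
         ┃                                ┃      
         ┃                                ┃      
         ┃                                ┃      
         ┃                                ┃      
   ┏━━━━━━━━━━━━━━━━━━━━━━━━━━━━━━━━━┓    ┃      
   ┃ Spreadsheet                     ┃    ┃      
   ┠─────────────────────────────────┨    ┃      
   ┃A1:                              ┃    ┃      
   ┃       A       B       C       D ┃    ┃      
   ┃---------------------------------┃    ┃      


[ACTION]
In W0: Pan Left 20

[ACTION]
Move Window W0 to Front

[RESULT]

         ┏━━━━━━━━━━━━━━━━━━━━━━━━━━━━━━━━┓      
         ┃ ImageViewer                    ┃      
         ┠────────────────────────────────┨      
         ┃                                ┃      
         ┃                                ┃      
         ┃                                ┃      
         ┃                                ┃      
         ┃                                ┃      
         ┃                                ┃      
   ┏━━━━━┃           ▓   ▓                ┃      
   ┃ Spre┃         ░ ▒░▓░▒ ░              ┃      
   ┠─────┃         ░ ▓   ▓ ░              ┃      
   ┃A1:  ┃          █     █               ┃      
   ┃     ┃         ░ ▒█ █▒ ░              ┃      
   ┃-----┃          ▓     ▓               ┃      


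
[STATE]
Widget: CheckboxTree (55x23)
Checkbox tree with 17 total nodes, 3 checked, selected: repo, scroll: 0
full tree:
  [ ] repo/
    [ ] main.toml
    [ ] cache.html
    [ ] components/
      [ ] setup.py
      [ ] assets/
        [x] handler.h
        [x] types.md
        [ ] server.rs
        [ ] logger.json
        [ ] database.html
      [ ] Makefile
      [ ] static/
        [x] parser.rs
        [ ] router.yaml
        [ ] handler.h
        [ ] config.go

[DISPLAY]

>[-] repo/                                             
   [ ] main.toml                                       
   [ ] cache.html                                      
   [-] components/                                     
     [ ] setup.py                                      
     [-] assets/                                       
       [x] handler.h                                   
       [x] types.md                                    
       [ ] server.rs                                   
       [ ] logger.json                                 
       [ ] database.html                               
     [ ] Makefile                                      
     [-] static/                                       
       [x] parser.rs                                   
       [ ] router.yaml                                 
       [ ] handler.h                                   
       [ ] config.go                                   
                                                       
                                                       
                                                       
                                                       
                                                       
                                                       


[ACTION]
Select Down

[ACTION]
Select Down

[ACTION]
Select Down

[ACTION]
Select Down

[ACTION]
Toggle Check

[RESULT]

 [-] repo/                                             
   [ ] main.toml                                       
   [ ] cache.html                                      
   [-] components/                                     
>    [x] setup.py                                      
     [-] assets/                                       
       [x] handler.h                                   
       [x] types.md                                    
       [ ] server.rs                                   
       [ ] logger.json                                 
       [ ] database.html                               
     [ ] Makefile                                      
     [-] static/                                       
       [x] parser.rs                                   
       [ ] router.yaml                                 
       [ ] handler.h                                   
       [ ] config.go                                   
                                                       
                                                       
                                                       
                                                       
                                                       
                                                       


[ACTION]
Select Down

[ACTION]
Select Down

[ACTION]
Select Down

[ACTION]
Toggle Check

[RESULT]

 [-] repo/                                             
   [ ] main.toml                                       
   [ ] cache.html                                      
   [-] components/                                     
     [x] setup.py                                      
     [-] assets/                                       
       [x] handler.h                                   
>      [ ] types.md                                    
       [ ] server.rs                                   
       [ ] logger.json                                 
       [ ] database.html                               
     [ ] Makefile                                      
     [-] static/                                       
       [x] parser.rs                                   
       [ ] router.yaml                                 
       [ ] handler.h                                   
       [ ] config.go                                   
                                                       
                                                       
                                                       
                                                       
                                                       
                                                       


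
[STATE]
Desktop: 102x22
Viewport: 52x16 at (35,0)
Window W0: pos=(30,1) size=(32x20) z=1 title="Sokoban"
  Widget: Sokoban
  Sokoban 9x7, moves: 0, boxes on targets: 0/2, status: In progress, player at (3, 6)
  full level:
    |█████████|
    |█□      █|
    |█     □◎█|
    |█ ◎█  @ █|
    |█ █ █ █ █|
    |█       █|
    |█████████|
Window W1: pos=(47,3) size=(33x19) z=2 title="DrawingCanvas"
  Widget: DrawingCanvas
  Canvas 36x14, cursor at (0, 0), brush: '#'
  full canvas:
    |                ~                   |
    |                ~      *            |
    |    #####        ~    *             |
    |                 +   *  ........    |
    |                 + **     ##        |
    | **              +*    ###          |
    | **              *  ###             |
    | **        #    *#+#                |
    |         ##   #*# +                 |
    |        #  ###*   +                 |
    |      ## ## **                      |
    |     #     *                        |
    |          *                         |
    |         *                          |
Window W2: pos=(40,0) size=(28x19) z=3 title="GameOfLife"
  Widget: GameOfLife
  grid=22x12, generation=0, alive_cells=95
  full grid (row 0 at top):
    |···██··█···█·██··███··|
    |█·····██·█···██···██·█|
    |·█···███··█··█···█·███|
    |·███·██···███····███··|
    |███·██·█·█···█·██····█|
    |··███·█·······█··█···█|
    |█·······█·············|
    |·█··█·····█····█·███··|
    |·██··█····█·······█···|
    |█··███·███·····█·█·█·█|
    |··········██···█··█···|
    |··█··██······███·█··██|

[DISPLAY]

     ┏━━━━━━━━━━━━━━━━━━━━━━━━━━┓                   
━━━━━┃ GameOfLife               ┃                   
oban ┠──────────────────────────┨                   
─────┃Gen: 0                    ┃━━━━━━━━━━━┓       
█████┃···██··█···█·██··███··    ┃           ┃       
    █┃█·····██·█···██···██·█    ┃───────────┨       
  □◎█┃·█···███··█··█···█·███    ┃           ┃       
  @ █┃·███·██···███····███··    ┃   *       ┃       
█ █ █┃███·██·█·█···█·██····█    ┃  *        ┃       
    █┃··███·█·······█··█···█    ┃ *  .......┃       
█████┃█·······█·············    ┃*     ##   ┃       
s: 0 ┃·█··█·····█····█·███··    ┃   ###     ┃       
     ┃·██··█····█·······█···    ┃###        ┃       
     ┃█··███·███·····█·█·█·█    ┃           ┃       
     ┃··········██···█··█···    ┃           ┃       
     ┃··█··██······███·█··██    ┃           ┃       


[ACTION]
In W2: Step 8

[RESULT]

     ┏━━━━━━━━━━━━━━━━━━━━━━━━━━┓                   
━━━━━┃ GameOfLife               ┃                   
oban ┠──────────────────────────┨                   
─────┃Gen: 8                    ┃━━━━━━━━━━━┓       
█████┃······················    ┃           ┃       
    █┃······················    ┃───────────┨       
  □◎█┃··██████··············    ┃           ┃       
  @ █┃··██··█···············    ┃   *       ┃       
█ █ █┃··█·██·█··············    ┃  *        ┃       
    █┃·██·█·██··············    ┃ *  .......┃       
█████┃···█·██·█·██··········    ┃*     ##   ┃       
s: 0 ┃········█····█········    ┃   ###     ┃       
     ┃······████···███···██·    ┃###        ┃       
     ┃······█···█···█·····█·    ┃           ┃       
     ┃·············█···█···█    ┃           ┃       
     ┃··············███████·    ┃           ┃       


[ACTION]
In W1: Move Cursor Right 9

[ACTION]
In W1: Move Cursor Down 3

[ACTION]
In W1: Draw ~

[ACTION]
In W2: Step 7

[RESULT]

     ┏━━━━━━━━━━━━━━━━━━━━━━━━━━┓                   
━━━━━┃ GameOfLife               ┃                   
oban ┠──────────────────────────┨                   
─────┃Gen: 15                   ┃━━━━━━━━━━━┓       
█████┃·····██···············    ┃           ┃       
    █┃···█··██··············    ┃───────────┨       
  □◎█┃··███··███············    ┃           ┃       
  @ █┃··█····█··············    ┃   *       ┃       
█ █ █┃·········█············    ┃  *        ┃       
    █┃··██·███····█·········    ┃ *  .......┃       
█████┃··█··········█········    ┃*     ##   ┃       
s: 0 ┃···█·····█···█········    ┃   ###     ┃       
     ┃···██······██······██·    ┃###        ┃       
     ┃······██·█·█······█··█    ┃           ┃       
     ┃·······██········█··█·    ┃           ┃       
     ┃·················███··    ┃           ┃       


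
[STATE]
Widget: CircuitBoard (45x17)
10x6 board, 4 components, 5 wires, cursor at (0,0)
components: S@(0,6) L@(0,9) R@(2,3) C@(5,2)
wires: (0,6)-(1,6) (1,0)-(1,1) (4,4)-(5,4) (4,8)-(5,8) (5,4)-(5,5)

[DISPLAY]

   0 1 2 3 4 5 6 7 8 9                       
0  [.]                      S           L    
                            │                
1   · ─ ·                   ·                
                                             
2               R                            
                                             
3                                            
                                             
4                   ·               ·        
                    │               │        
5           C       · ─ ·           ·        
Cursor: (0,0)                                
                                             
                                             
                                             
                                             


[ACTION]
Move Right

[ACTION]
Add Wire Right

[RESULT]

   0 1 2 3 4 5 6 7 8 9                       
0      [.]─ ·               S           L    
                            │                
1   · ─ ·                   ·                
                                             
2               R                            
                                             
3                                            
                                             
4                   ·               ·        
                    │               │        
5           C       · ─ ·           ·        
Cursor: (0,1)                                
                                             
                                             
                                             
                                             


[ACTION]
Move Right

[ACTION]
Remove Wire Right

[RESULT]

   0 1 2 3 4 5 6 7 8 9                       
0       · ─[.]              S           L    
                            │                
1   · ─ ·                   ·                
                                             
2               R                            
                                             
3                                            
                                             
4                   ·               ·        
                    │               │        
5           C       · ─ ·           ·        
Cursor: (0,2)                                
                                             
                                             
                                             
                                             


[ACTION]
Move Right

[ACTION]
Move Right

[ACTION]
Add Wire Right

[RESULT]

   0 1 2 3 4 5 6 7 8 9                       
0       · ─ ·      [.]─ ·   S           L    
                            │                
1   · ─ ·                   ·                
                                             
2               R                            
                                             
3                                            
                                             
4                   ·               ·        
                    │               │        
5           C       · ─ ·           ·        
Cursor: (0,4)                                
                                             
                                             
                                             
                                             


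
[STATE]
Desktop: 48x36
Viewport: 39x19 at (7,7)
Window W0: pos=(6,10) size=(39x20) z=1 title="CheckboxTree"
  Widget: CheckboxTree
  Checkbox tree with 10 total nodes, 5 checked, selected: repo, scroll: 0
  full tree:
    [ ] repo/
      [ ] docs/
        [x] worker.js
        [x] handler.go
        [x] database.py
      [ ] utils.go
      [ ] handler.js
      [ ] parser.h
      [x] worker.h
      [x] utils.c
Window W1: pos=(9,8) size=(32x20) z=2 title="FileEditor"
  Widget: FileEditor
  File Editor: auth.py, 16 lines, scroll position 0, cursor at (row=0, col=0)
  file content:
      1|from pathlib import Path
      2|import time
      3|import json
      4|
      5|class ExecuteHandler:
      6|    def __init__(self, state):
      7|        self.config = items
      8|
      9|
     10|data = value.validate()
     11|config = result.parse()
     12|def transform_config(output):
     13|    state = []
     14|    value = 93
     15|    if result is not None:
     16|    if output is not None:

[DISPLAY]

                                       
  ┏━━━━━━━━━━━━━━━━━━━━━━━━━━━━━━┓     
  ┃ FileEditor                   ┃     
━━┠──────────────────────────────┨━━━┓ 
 C┃█rom pathlib import Path     ▲┃   ┃ 
──┃import time                  █┃───┨ 
>[┃import json                  ░┃   ┃ 
  ┃                             ░┃   ┃ 
  ┃class ExecuteHandler:        ░┃   ┃ 
  ┃    def __init__(self, state)░┃   ┃ 
  ┃        self.config = items  ░┃   ┃ 
  ┃                             ░┃   ┃ 
  ┃                             ░┃   ┃ 
  ┃data = value.validate()      ░┃   ┃ 
  ┃config = result.parse()      ░┃   ┃ 
  ┃def transform_config(output):░┃   ┃ 
  ┃    state = []               ░┃   ┃ 
  ┃    value = 93               ░┃   ┃ 
  ┃    if result is not None:   ░┃   ┃ 


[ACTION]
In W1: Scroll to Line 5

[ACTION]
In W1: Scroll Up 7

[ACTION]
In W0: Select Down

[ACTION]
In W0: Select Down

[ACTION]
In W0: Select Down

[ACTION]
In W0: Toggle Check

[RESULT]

                                       
  ┏━━━━━━━━━━━━━━━━━━━━━━━━━━━━━━┓     
  ┃ FileEditor                   ┃     
━━┠──────────────────────────────┨━━━┓ 
 C┃█rom pathlib import Path     ▲┃   ┃ 
──┃import time                  █┃───┨ 
 [┃import json                  ░┃   ┃ 
  ┃                             ░┃   ┃ 
  ┃class ExecuteHandler:        ░┃   ┃ 
> ┃    def __init__(self, state)░┃   ┃ 
  ┃        self.config = items  ░┃   ┃ 
  ┃                             ░┃   ┃ 
  ┃                             ░┃   ┃ 
  ┃data = value.validate()      ░┃   ┃ 
  ┃config = result.parse()      ░┃   ┃ 
  ┃def transform_config(output):░┃   ┃ 
  ┃    state = []               ░┃   ┃ 
  ┃    value = 93               ░┃   ┃ 
  ┃    if result is not None:   ░┃   ┃ 


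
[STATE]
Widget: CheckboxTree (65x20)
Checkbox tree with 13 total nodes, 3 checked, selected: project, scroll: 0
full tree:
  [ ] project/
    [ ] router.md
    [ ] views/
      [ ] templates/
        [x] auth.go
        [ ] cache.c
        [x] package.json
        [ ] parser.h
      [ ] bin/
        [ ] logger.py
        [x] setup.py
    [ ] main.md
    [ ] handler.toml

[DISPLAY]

>[-] project/                                                    
   [ ] router.md                                                 
   [-] views/                                                    
     [-] templates/                                              
       [x] auth.go                                               
       [ ] cache.c                                               
       [x] package.json                                          
       [ ] parser.h                                              
     [-] bin/                                                    
       [ ] logger.py                                             
       [x] setup.py                                              
   [ ] main.md                                                   
   [ ] handler.toml                                              
                                                                 
                                                                 
                                                                 
                                                                 
                                                                 
                                                                 
                                                                 


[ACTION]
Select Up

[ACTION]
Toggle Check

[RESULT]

>[x] project/                                                    
   [x] router.md                                                 
   [x] views/                                                    
     [x] templates/                                              
       [x] auth.go                                               
       [x] cache.c                                               
       [x] package.json                                          
       [x] parser.h                                              
     [x] bin/                                                    
       [x] logger.py                                             
       [x] setup.py                                              
   [x] main.md                                                   
   [x] handler.toml                                              
                                                                 
                                                                 
                                                                 
                                                                 
                                                                 
                                                                 
                                                                 


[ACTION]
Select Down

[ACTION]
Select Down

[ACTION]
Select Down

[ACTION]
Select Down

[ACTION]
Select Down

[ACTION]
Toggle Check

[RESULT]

 [-] project/                                                    
   [x] router.md                                                 
   [-] views/                                                    
     [-] templates/                                              
       [x] auth.go                                               
>      [ ] cache.c                                               
       [x] package.json                                          
       [x] parser.h                                              
     [x] bin/                                                    
       [x] logger.py                                             
       [x] setup.py                                              
   [x] main.md                                                   
   [x] handler.toml                                              
                                                                 
                                                                 
                                                                 
                                                                 
                                                                 
                                                                 
                                                                 


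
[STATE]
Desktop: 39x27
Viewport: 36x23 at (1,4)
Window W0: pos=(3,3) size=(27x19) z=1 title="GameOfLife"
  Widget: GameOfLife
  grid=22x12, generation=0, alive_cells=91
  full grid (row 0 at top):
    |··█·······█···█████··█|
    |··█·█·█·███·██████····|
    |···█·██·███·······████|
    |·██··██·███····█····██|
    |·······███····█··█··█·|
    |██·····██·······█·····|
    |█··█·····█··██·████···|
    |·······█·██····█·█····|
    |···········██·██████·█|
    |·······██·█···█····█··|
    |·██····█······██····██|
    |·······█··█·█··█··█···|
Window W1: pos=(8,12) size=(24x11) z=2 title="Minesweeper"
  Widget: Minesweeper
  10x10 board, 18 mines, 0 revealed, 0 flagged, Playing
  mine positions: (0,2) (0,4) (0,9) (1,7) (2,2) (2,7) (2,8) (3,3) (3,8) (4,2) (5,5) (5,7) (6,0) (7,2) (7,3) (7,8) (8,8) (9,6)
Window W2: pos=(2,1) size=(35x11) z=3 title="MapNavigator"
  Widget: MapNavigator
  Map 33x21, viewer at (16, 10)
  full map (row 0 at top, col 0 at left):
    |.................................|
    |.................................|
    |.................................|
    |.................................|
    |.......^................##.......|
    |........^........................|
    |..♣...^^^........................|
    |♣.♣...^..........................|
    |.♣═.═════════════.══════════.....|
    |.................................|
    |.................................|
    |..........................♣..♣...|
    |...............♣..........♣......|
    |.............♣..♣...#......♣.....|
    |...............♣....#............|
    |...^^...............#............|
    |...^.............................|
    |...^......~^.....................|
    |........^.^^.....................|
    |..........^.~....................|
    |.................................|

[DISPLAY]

 ┃♣.♣...^..........................┃
 ┃.♣═.═════════════.══════════.....┃
 ┃.................................┃
 ┃................@................┃
 ┃..........................♣..♣...┃
 ┃...............♣..........♣......┃
 ┃.............♣..♣...#......♣.....┃
 ┗━━━━━━━━━━━━━━━━━━━━━━━━━━━━━━━━━┛
  ┃██··┏━━━━━━━━━━━━━━━━━━━━━━┓     
  ┃█··█┃ Minesweeper          ┃     
  ┃····┠──────────────────────┨     
  ┃····┃■■■■■■■■■■            ┃     
  ┃····┃■■■■■■■■■■            ┃     
  ┃·██·┃■■■■■■■■■■            ┃     
  ┃····┃■■■■■■■■■■            ┃     
  ┃    ┃■■■■■■■■■■            ┃     
  ┃    ┃■■■■■■■■■■            ┃     
  ┗━━━━┃■■■■■■■■■■            ┃     
       ┗━━━━━━━━━━━━━━━━━━━━━━┛     
                                    
                                    
                                    
                                    


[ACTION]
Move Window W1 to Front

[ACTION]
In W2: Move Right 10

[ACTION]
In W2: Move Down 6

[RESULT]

 ┃...♣..♣...#......♣.....          ┃
 ┃.....♣....#............          ┃
 ┃..........#............          ┃
 ┃................@......          ┃
 ┃~^.....................          ┃
 ┃^^.....................          ┃
 ┃^.~....................          ┃
 ┗━━━━━━━━━━━━━━━━━━━━━━━━━━━━━━━━━┛
  ┃██··┏━━━━━━━━━━━━━━━━━━━━━━┓     
  ┃█··█┃ Minesweeper          ┃     
  ┃····┠──────────────────────┨     
  ┃····┃■■■■■■■■■■            ┃     
  ┃····┃■■■■■■■■■■            ┃     
  ┃·██·┃■■■■■■■■■■            ┃     
  ┃····┃■■■■■■■■■■            ┃     
  ┃    ┃■■■■■■■■■■            ┃     
  ┃    ┃■■■■■■■■■■            ┃     
  ┗━━━━┃■■■■■■■■■■            ┃     
       ┗━━━━━━━━━━━━━━━━━━━━━━┛     
                                    
                                    
                                    
                                    


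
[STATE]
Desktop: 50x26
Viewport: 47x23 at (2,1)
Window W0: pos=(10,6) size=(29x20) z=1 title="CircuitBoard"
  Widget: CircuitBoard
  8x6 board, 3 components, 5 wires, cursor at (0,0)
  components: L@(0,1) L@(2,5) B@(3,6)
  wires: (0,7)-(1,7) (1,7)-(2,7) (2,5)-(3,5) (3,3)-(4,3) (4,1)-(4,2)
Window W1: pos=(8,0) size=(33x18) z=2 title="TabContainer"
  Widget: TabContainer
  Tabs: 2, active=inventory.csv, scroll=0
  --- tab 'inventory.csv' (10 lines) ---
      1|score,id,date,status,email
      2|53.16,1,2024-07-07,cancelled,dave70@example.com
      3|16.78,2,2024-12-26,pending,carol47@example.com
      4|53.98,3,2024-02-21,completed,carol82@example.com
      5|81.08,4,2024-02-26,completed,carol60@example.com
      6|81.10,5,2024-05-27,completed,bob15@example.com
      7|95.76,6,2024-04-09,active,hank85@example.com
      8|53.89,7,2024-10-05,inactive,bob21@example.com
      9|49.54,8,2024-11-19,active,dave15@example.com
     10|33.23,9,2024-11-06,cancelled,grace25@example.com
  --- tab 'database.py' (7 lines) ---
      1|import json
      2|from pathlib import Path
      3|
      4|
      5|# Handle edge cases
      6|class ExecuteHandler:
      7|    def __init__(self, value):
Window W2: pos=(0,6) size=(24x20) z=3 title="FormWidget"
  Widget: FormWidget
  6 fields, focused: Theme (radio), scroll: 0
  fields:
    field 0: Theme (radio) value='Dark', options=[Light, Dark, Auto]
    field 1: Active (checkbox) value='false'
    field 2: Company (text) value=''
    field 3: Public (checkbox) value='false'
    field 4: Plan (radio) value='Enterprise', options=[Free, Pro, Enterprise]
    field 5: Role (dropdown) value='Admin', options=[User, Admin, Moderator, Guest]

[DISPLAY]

      ┃ TabContainer                  ┃        
      ┠───────────────────────────────┨        
      ┃[inventory.csv]│ database.py   ┃        
      ┃───────────────────────────────┃        
      ┃score,id,date,status,email     ┃        
━━━━━━━━━━━━━━━━━━━━━┓-07,cancelled,da┃        
FormWidget           ┃-26,pending,caro┃        
─────────────────────┨-21,completed,ca┃        
 Theme:      ( ) Ligh┃-26,completed,ca┃        
 Active:     [ ]     ┃-27,completed,bo┃        
 Company:    [      ]┃-09,active,hank8┃        
 Public:     [ ]     ┃-05,inactive,bob┃        
 Plan:       ( ) Free┃-19,active,dave1┃        
 Role:       [Admin▼]┃-06,cancelled,gr┃        
                     ┃                ┃        
                     ┃                ┃        
                     ┃━━━━━━━━━━━━━━━━┛        
                     ┃   ·          ┃          
                     ┃              ┃          
                     ┃              ┃          
                     ┃              ┃          
                     ┃              ┃          
                     ┃              ┃          


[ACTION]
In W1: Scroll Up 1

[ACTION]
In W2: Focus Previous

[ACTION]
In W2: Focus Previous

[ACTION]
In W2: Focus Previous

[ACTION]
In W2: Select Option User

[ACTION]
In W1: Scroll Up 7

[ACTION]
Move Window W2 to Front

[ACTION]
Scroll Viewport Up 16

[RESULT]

      ┏━━━━━━━━━━━━━━━━━━━━━━━━━━━━━━━┓        
      ┃ TabContainer                  ┃        
      ┠───────────────────────────────┨        
      ┃[inventory.csv]│ database.py   ┃        
      ┃───────────────────────────────┃        
      ┃score,id,date,status,email     ┃        
━━━━━━━━━━━━━━━━━━━━━┓-07,cancelled,da┃        
FormWidget           ┃-26,pending,caro┃        
─────────────────────┨-21,completed,ca┃        
 Theme:      ( ) Ligh┃-26,completed,ca┃        
 Active:     [ ]     ┃-27,completed,bo┃        
 Company:    [      ]┃-09,active,hank8┃        
 Public:     [ ]     ┃-05,inactive,bob┃        
 Plan:       ( ) Free┃-19,active,dave1┃        
 Role:       [Admin▼]┃-06,cancelled,gr┃        
                     ┃                ┃        
                     ┃                ┃        
                     ┃━━━━━━━━━━━━━━━━┛        
                     ┃   ·          ┃          
                     ┃              ┃          
                     ┃              ┃          
                     ┃              ┃          
                     ┃              ┃          


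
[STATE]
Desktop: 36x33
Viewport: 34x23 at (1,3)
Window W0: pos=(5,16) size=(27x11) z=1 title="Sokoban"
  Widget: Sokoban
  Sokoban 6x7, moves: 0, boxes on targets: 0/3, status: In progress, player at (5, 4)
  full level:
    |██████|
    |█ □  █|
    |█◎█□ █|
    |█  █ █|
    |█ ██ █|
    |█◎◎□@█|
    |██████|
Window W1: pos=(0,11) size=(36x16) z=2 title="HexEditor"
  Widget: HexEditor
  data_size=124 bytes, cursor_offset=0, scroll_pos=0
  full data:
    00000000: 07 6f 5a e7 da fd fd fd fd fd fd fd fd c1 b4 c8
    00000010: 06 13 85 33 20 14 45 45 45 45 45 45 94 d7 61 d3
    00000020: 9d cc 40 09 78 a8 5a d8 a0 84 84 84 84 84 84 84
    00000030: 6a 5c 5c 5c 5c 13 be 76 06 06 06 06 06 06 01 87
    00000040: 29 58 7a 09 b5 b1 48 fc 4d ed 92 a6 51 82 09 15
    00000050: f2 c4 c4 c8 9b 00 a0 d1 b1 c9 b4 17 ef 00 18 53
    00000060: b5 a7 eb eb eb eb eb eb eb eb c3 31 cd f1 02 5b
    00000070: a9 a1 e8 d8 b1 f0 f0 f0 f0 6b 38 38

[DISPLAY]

                                  
                                  
                                  
                                  
                                  
                                  
                                  
                                  
━━━━━━━━━━━━━━━━━━━━━━━━━━━━━━━━━━
 HexEditor                        
──────────────────────────────────
00000000  07 6f 5a e7 da fd fd fd 
00000010  06 13 85 33 20 14 45 45 
00000020  9d cc 40 09 78 a8 5a d8 
00000030  6a 5c 5c 5c 5c 13 be 76 
00000040  29 58 7a 09 b5 b1 48 fc 
00000050  f2 c4 c4 c8 9b 00 a0 d1 
00000060  b5 a7 eb eb eb eb eb eb 
00000070  a9 a1 e8 d8 b1 f0 f0 f0 
                                  
                                  
                                  
                                  


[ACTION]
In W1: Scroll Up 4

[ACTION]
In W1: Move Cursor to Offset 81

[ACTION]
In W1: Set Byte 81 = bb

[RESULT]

                                  
                                  
                                  
                                  
                                  
                                  
                                  
                                  
━━━━━━━━━━━━━━━━━━━━━━━━━━━━━━━━━━
 HexEditor                        
──────────────────────────────────
00000000  07 6f 5a e7 da fd fd fd 
00000010  06 13 85 33 20 14 45 45 
00000020  9d cc 40 09 78 a8 5a d8 
00000030  6a 5c 5c 5c 5c 13 be 76 
00000040  29 58 7a 09 b5 b1 48 fc 
00000050  f2 BB c4 c8 9b 00 a0 d1 
00000060  b5 a7 eb eb eb eb eb eb 
00000070  a9 a1 e8 d8 b1 f0 f0 f0 
                                  
                                  
                                  
                                  


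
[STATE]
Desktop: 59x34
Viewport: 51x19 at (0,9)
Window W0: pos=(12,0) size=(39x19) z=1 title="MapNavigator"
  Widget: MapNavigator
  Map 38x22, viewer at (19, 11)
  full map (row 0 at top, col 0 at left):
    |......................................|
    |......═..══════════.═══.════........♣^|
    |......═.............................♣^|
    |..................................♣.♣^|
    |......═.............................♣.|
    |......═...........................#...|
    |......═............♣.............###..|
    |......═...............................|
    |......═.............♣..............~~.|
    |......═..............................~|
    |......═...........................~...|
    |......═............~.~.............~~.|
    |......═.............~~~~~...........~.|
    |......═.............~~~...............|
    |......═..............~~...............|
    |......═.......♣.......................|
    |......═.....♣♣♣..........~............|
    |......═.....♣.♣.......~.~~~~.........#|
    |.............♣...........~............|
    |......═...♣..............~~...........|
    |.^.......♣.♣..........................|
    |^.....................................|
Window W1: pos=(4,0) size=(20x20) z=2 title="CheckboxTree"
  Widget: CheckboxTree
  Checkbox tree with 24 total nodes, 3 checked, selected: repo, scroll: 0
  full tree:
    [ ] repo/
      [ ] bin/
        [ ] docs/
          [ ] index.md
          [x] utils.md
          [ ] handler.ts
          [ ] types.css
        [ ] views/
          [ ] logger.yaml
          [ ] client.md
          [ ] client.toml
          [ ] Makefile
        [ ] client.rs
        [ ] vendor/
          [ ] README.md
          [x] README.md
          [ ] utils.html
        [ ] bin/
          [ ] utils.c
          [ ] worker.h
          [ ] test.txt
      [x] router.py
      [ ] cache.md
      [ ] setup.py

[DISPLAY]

    ┃       [ ] types.c┃......................~...┃
    ┃     [ ] views/   ┃.......@.~.............~~.┃
    ┃       [ ] logger.┃........~~~~~...........~.┃
    ┃       [ ] client.┃........~~~...............┃
    ┃       [ ] client.┃.........~~...............┃
    ┃       [ ] Makefil┃..♣.......................┃
    ┃     [ ] client.rs┃♣♣♣..........~............┃
    ┃     [-] vendor/  ┃♣.♣.......~.~~~~.........#┃
    ┃       [ ] README.┃.♣...........~............┃
    ┃       [x] README.┃━━━━━━━━━━━━━━━━━━━━━━━━━━┛
    ┗━━━━━━━━━━━━━━━━━━┛                           
                                                   
                                                   
                                                   
                                                   
                                                   
                                                   
                                                   
                                                   


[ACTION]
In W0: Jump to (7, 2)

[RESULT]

    ┃       [ ] types.c┃......═..══════════.═══.══┃
    ┃     [ ] views/   ┃......═@..................┃
    ┃       [ ] logger.┃..........................┃
    ┃       [ ] client.┃......═...................┃
    ┃       [ ] client.┃......═...................┃
    ┃       [ ] Makefil┃......═............♣......┃
    ┃     [ ] client.rs┃......═...................┃
    ┃     [-] vendor/  ┃......═.............♣.....┃
    ┃       [ ] README.┃......═...................┃
    ┃       [x] README.┃━━━━━━━━━━━━━━━━━━━━━━━━━━┛
    ┗━━━━━━━━━━━━━━━━━━┛                           
                                                   
                                                   
                                                   
                                                   
                                                   
                                                   
                                                   
                                                   


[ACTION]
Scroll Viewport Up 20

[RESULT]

    ┏━━━━━━━━━━━━━━━━━━┓━━━━━━━━━━━━━━━━━━━━━━━━━━┓
    ┃ CheckboxTree     ┃or                        ┃
    ┠──────────────────┨──────────────────────────┨
    ┃>[-] repo/        ┃                          ┃
    ┃   [-] bin/       ┃                          ┃
    ┃     [-] docs/    ┃                          ┃
    ┃       [ ] index.m┃                          ┃
    ┃       [x] utils.m┃                          ┃
    ┃       [ ] handler┃..........................┃
    ┃       [ ] types.c┃......═..══════════.═══.══┃
    ┃     [ ] views/   ┃......═@..................┃
    ┃       [ ] logger.┃..........................┃
    ┃       [ ] client.┃......═...................┃
    ┃       [ ] client.┃......═...................┃
    ┃       [ ] Makefil┃......═............♣......┃
    ┃     [ ] client.rs┃......═...................┃
    ┃     [-] vendor/  ┃......═.............♣.....┃
    ┃       [ ] README.┃......═...................┃
    ┃       [x] README.┃━━━━━━━━━━━━━━━━━━━━━━━━━━┛


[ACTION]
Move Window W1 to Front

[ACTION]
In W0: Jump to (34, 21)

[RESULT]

    ┏━━━━━━━━━━━━━━━━━━┓━━━━━━━━━━━━━━━━━━━━━━━━━━┓
    ┃ CheckboxTree     ┃or                        ┃
    ┠──────────────────┨──────────────────────────┨
    ┃>[-] repo/        ┃...........               ┃
    ┃   [-] bin/       ┃...........               ┃
    ┃     [-] docs/    ┃...........               ┃
    ┃       [ ] index.m┃~.........#               ┃
    ┃       [x] utils.m┃...........               ┃
    ┃       [ ] handler┃...........               ┃
    ┃       [ ] types.c┃...........               ┃
    ┃     [ ] views/   ┃.......@...               ┃
    ┃       [ ] logger.┃                          ┃
    ┃       [ ] client.┃                          ┃
    ┃       [ ] client.┃                          ┃
    ┃       [ ] Makefil┃                          ┃
    ┃     [ ] client.rs┃                          ┃
    ┃     [-] vendor/  ┃                          ┃
    ┃       [ ] README.┃                          ┃
    ┃       [x] README.┃━━━━━━━━━━━━━━━━━━━━━━━━━━┛
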